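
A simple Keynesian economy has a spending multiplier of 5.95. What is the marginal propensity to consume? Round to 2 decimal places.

k = 1/(1 − MPC), so 1 − MPC = 1/k = 1/5.95 = 0.1681
MPC = 1 − 0.1681 = 0.83

MPC = 0.83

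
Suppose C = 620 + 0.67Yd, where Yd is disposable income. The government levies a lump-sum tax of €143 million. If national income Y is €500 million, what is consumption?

C = 859.19

Yd = Y − T = 500 − 143 = 357
C = 620 + 0.67(357) = 620 + 239.19 = 859.19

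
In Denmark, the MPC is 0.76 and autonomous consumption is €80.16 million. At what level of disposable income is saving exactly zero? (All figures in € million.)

Y = 334

At break-even, C = Y: 80.16 + 0.76Y = Y
0.24Y = 80.16, so Y = 80.16/0.24 = 334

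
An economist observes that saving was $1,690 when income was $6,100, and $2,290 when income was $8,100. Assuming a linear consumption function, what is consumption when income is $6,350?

MPS = ΔS/ΔY = (2290 − 1690)/(8100 − 6100) = 600/2000 = 0.3
MPC = 1 − MPS = 0.7
Autonomous saving = 1690 − 0.3(6100) = -140, so a = 140
C = 140 + 0.7(6350) = 140 + 4445 = 4585

C = 4585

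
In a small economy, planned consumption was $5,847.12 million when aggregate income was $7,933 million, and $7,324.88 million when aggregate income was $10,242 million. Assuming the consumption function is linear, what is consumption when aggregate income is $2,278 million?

MPC = (7324.88 − 5847.12)/(10242 − 7933) = 1477.76/2309 = 0.64
a = 5847.12 − 0.64(7933) = 5847.12 − 5077.12 = 770
C = 770 + 0.64(2278) = 770 + 1457.92 = 2227.92

C = 2227.92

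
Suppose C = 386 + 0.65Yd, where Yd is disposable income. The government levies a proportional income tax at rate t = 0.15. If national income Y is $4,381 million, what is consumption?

C = 2806.5025

Yd = (1 − 0.15)(4381) = 0.85(4381) = 3723.85
C = 386 + 0.65(3723.85) = 386 + 2420.5025 = 2806.5025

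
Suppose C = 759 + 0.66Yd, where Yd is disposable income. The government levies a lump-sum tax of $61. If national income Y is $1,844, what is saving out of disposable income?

Yd = Y − T = 1844 − 61 = 1783
C = 759 + 0.66(1783) = 759 + 1176.78 = 1935.78
S = Yd − C = 1783 − 1935.78 = -152.78

S = -152.78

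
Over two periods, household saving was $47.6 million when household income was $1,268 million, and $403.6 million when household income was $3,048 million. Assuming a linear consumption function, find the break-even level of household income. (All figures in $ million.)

MPS = ΔS/ΔY = (403.6 − 47.6)/(3048 − 1268) = 356/1780 = 0.2
MPC = 1 − MPS = 0.8
From S(1268) = 47.6: −a + 0.2(1268) = 47.6, so a = 253.6 − 47.6 = 206
Break-even (S = 0): Y = a/MPS = 206/0.2 = 1030

Y = 1030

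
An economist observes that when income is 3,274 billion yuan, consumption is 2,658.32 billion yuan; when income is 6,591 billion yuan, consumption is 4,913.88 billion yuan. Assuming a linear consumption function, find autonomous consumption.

MPC = ΔC/ΔY = (4913.88 − 2658.32)/(6591 − 3274) = 2255.56/3317 = 0.68
a = C − MPC·Y = 2658.32 − 0.68(3274) = 2658.32 − 2226.32 = 432

a = 432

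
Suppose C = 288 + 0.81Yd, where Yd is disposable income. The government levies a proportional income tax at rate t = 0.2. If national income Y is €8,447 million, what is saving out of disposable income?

S = 995.944

Yd = (1 − 0.2)(8447) = 0.8(8447) = 6757.6
C = 288 + 0.81(6757.6) = 288 + 5473.656 = 5761.656
S = Yd − C = 6757.6 − 5761.656 = 995.944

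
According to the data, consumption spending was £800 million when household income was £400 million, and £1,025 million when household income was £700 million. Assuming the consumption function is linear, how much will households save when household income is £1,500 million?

S = -125

MPC = (1025 − 800)/(700 − 400) = 225/300 = 0.75
a = 800 − 0.75(400) = 800 − 300 = 500
C = 500 + 0.75(1500) = 1625
S = 1500 − 1625 = -125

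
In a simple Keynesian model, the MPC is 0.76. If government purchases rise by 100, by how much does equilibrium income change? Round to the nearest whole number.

ΔY ≈ 417

The multiplier is 1/(1 − MPC) = 1/0.24.
ΔY = 100/0.24 = 416.67 ≈ 417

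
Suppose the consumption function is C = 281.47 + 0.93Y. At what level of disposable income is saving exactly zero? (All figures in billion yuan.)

Y = 4021

At break-even, C = Y: 281.47 + 0.93Y = Y
0.07Y = 281.47, so Y = 281.47/0.07 = 4021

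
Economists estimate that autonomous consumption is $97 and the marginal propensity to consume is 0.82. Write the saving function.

S = Y − C = Y − (97 + 0.82Y) = -97 + (1 − 0.82)Y

S = -97 + 0.18Y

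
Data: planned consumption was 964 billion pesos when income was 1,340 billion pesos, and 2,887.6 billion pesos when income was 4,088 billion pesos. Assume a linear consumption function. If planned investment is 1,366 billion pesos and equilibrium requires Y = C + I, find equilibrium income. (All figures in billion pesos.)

MPC = (2887.6 − 964)/(4088 − 1340) = 1923.6/2748 = 0.7
a = 964 − 0.7(1340) = 26
Equilibrium: Y = 26 + 0.7Y + 1366
0.3Y = 1392, so Y = 1392/0.3 = 4640

Y = 4640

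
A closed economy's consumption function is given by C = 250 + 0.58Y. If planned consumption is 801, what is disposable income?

Y = 950

250 + 0.58Y = 801
0.58Y = 551, so Y = 551/0.58 = 950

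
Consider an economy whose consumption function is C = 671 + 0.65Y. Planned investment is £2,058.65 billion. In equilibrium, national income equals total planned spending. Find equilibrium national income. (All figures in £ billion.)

Y = 7799

Y = C + I = 671 + 0.65Y + 2058.65
Y − 0.65Y = 2729.65
0.35Y = 2729.65, so Y = 2729.65/0.35 = 7799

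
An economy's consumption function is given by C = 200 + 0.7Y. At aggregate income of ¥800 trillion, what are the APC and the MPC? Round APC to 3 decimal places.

MPC = 0.7 (the slope of the consumption function)
C = 200 + 0.7(800) = 760, so APC = 760/800 = 0.950

APC = 0.950; MPC = 0.7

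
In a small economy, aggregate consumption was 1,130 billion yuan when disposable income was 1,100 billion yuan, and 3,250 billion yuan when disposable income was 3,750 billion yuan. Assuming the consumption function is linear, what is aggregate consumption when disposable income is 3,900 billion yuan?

C = 3370

MPC = (3250 − 1130)/(3750 − 1100) = 2120/2650 = 0.8
a = 1130 − 0.8(1100) = 1130 − 880 = 250
C = 250 + 0.8(3900) = 250 + 3120 = 3370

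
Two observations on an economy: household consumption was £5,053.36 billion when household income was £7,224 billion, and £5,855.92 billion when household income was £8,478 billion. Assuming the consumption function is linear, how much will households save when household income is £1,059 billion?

S = -48.76

MPC = (5855.92 − 5053.36)/(8478 − 7224) = 802.56/1254 = 0.64
a = 5053.36 − 0.64(7224) = 5053.36 − 4623.36 = 430
C = 430 + 0.64(1059) = 1107.76
S = 1059 − 1107.76 = -48.76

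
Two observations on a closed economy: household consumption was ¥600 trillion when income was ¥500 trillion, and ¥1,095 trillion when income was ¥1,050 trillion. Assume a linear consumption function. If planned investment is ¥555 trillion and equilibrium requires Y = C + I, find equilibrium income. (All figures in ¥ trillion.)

MPC = (1095 − 600)/(1050 − 500) = 495/550 = 0.9
a = 600 − 0.9(500) = 150
Equilibrium: Y = 150 + 0.9Y + 555
0.1Y = 705, so Y = 705/0.1 = 7050

Y = 7050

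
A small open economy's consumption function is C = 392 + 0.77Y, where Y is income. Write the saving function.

S = -392 + 0.23Y

S = Y − C = Y − (392 + 0.77Y) = -392 + (1 − 0.77)Y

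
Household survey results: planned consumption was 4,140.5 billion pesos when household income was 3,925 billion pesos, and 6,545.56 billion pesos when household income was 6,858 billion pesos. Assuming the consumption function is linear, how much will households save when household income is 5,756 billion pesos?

S = 114.08

MPC = (6545.56 − 4140.5)/(6858 − 3925) = 2405.06/2933 = 0.82
a = 4140.5 − 0.82(3925) = 4140.5 − 3218.5 = 922
C = 922 + 0.82(5756) = 5641.92
S = 5756 − 5641.92 = 114.08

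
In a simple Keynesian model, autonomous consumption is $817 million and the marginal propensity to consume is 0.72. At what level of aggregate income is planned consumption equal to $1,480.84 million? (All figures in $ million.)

817 + 0.72Y = 1480.84
0.72Y = 663.84, so Y = 663.84/0.72 = 922

Y = 922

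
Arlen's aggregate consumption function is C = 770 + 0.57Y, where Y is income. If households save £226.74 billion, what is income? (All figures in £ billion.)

Y = 2318

S = Y − C = -770 + 0.43Y
-770 + 0.43Y = 226.74, so 0.43Y = 996.74 and Y = 2318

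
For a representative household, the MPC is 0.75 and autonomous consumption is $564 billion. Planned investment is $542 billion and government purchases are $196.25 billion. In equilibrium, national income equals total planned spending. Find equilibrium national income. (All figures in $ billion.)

Y = C + I + G = 564 + 0.75Y + 542 + 196.25
Y − 0.75Y = 1302.25
0.25Y = 1302.25, so Y = 1302.25/0.25 = 5209

Y = 5209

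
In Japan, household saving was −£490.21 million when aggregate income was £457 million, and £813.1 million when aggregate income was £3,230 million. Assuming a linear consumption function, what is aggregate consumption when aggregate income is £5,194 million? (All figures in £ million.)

C = 3457.82

MPS = ΔS/ΔY = (813.1 − (-490.21))/(3230 − 457) = 1303.31/2773 = 0.47
MPC = 1 − MPS = 0.53
Autonomous saving = -490.21 − 0.47(457) = -705, so a = 705
C = 705 + 0.53(5194) = 705 + 2752.82 = 3457.82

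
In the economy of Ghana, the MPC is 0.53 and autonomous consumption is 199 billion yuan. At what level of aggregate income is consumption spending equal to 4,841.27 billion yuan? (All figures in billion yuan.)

199 + 0.53Y = 4841.27
0.53Y = 4642.27, so Y = 4642.27/0.53 = 8759

Y = 8759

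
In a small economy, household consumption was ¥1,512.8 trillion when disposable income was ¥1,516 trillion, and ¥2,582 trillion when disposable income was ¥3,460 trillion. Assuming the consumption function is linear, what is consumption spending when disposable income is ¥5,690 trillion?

MPC = (2582 − 1512.8)/(3460 − 1516) = 1069.2/1944 = 0.55
a = 1512.8 − 0.55(1516) = 1512.8 − 833.8 = 679
C = 679 + 0.55(5690) = 679 + 3129.5 = 3808.5

C = 3808.5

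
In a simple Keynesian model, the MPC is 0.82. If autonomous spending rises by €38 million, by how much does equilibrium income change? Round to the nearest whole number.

The multiplier is 1/(1 − MPC) = 1/0.18.
ΔY = 38/0.18 = 211.11 ≈ 211

ΔY ≈ 211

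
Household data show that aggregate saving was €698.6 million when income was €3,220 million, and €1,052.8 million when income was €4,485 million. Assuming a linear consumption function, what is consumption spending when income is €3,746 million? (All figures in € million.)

C = 2900.12

MPS = ΔS/ΔY = (1052.8 − 698.6)/(4485 − 3220) = 354.2/1265 = 0.28
MPC = 1 − MPS = 0.72
Autonomous saving = 698.6 − 0.28(3220) = -203, so a = 203
C = 203 + 0.72(3746) = 203 + 2697.12 = 2900.12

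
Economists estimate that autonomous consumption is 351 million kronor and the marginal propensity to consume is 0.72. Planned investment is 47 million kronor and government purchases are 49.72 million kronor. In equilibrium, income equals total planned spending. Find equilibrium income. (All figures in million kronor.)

Y = 1599

Y = C + I + G = 351 + 0.72Y + 47 + 49.72
Y − 0.72Y = 447.72
0.28Y = 447.72, so Y = 447.72/0.28 = 1599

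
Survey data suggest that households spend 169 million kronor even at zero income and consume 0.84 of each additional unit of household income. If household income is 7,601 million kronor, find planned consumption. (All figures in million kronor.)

C = 6553.84

C = 169 + 0.84(7601) = 169 + 6384.84 = 6553.84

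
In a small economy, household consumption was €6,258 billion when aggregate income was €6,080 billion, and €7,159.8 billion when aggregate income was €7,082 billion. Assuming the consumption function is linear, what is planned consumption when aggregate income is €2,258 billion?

MPC = (7159.8 − 6258)/(7082 − 6080) = 901.8/1002 = 0.9
a = 6258 − 0.9(6080) = 6258 − 5472 = 786
C = 786 + 0.9(2258) = 786 + 2032.2 = 2818.2

C = 2818.2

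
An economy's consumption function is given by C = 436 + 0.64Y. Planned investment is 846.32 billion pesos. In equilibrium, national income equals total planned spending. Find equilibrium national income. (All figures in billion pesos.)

Y = C + I = 436 + 0.64Y + 846.32
Y − 0.64Y = 1282.32
0.36Y = 1282.32, so Y = 1282.32/0.36 = 3562

Y = 3562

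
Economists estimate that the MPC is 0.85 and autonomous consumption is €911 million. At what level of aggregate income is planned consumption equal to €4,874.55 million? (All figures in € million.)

911 + 0.85Y = 4874.55
0.85Y = 3963.55, so Y = 3963.55/0.85 = 4663

Y = 4663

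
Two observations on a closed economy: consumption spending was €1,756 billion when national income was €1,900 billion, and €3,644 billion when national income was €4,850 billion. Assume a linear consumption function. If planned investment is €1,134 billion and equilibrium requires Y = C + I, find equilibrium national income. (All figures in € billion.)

MPC = (3644 − 1756)/(4850 − 1900) = 1888/2950 = 0.64
a = 1756 − 0.64(1900) = 540
Equilibrium: Y = 540 + 0.64Y + 1134
0.36Y = 1674, so Y = 1674/0.36 = 4650

Y = 4650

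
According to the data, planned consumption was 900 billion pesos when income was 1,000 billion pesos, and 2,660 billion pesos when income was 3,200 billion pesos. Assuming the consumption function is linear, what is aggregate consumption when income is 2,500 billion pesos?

MPC = (2660 − 900)/(3200 − 1000) = 1760/2200 = 0.8
a = 900 − 0.8(1000) = 900 − 800 = 100
C = 100 + 0.8(2500) = 100 + 2000 = 2100

C = 2100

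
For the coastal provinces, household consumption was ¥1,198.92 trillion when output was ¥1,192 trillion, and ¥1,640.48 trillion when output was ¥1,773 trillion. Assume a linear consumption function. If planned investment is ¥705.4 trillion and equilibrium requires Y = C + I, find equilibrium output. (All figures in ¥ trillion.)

Y = 4160

MPC = (1640.48 − 1198.92)/(1773 − 1192) = 441.56/581 = 0.76
a = 1198.92 − 0.76(1192) = 293
Equilibrium: Y = 293 + 0.76Y + 705.4
0.24Y = 998.4, so Y = 998.4/0.24 = 4160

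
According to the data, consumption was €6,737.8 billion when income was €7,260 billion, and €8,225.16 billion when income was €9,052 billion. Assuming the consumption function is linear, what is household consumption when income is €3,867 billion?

MPC = (8225.16 − 6737.8)/(9052 − 7260) = 1487.36/1792 = 0.83
a = 6737.8 − 0.83(7260) = 6737.8 − 6025.8 = 712
C = 712 + 0.83(3867) = 712 + 3209.61 = 3921.61

C = 3921.61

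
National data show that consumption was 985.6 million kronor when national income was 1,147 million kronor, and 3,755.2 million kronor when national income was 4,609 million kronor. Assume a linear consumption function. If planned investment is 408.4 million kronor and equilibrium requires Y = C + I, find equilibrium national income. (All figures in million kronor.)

MPC = (3755.2 − 985.6)/(4609 − 1147) = 2769.6/3462 = 0.8
a = 985.6 − 0.8(1147) = 68
Equilibrium: Y = 68 + 0.8Y + 408.4
0.2Y = 476.4, so Y = 476.4/0.2 = 2382

Y = 2382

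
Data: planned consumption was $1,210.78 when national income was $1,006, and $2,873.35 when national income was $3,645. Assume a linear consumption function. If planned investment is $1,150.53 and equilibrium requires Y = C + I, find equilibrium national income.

MPC = (2873.35 − 1210.78)/(3645 − 1006) = 1662.57/2639 = 0.63
a = 1210.78 − 0.63(1006) = 577
Equilibrium: Y = 577 + 0.63Y + 1150.53
0.37Y = 1727.53, so Y = 1727.53/0.37 = 4669

Y = 4669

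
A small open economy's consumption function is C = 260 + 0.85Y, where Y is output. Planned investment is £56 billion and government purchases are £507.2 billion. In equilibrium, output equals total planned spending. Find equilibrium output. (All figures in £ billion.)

Y = 5488

Y = C + I + G = 260 + 0.85Y + 56 + 507.2
Y − 0.85Y = 823.2
0.15Y = 823.2, so Y = 823.2/0.15 = 5488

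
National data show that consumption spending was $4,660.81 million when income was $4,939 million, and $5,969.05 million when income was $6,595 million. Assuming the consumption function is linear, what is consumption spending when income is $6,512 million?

MPC = (5969.05 − 4660.81)/(6595 − 4939) = 1308.24/1656 = 0.79
a = 4660.81 − 0.79(4939) = 4660.81 − 3901.81 = 759
C = 759 + 0.79(6512) = 759 + 5144.48 = 5903.48

C = 5903.48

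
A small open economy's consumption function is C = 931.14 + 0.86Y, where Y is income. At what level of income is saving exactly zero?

At break-even, C = Y: 931.14 + 0.86Y = Y
0.14Y = 931.14, so Y = 931.14/0.14 = 6651

Y = 6651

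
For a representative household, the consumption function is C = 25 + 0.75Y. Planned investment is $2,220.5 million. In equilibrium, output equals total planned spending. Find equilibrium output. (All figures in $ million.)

Y = C + I = 25 + 0.75Y + 2220.5
Y − 0.75Y = 2245.5
0.25Y = 2245.5, so Y = 2245.5/0.25 = 8982

Y = 8982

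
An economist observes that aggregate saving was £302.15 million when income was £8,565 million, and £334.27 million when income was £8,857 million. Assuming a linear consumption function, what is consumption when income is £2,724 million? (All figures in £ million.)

MPS = ΔS/ΔY = (334.27 − 302.15)/(8857 − 8565) = 32.12/292 = 0.11
MPC = 1 − MPS = 0.89
Autonomous saving = 302.15 − 0.11(8565) = -640, so a = 640
C = 640 + 0.89(2724) = 640 + 2424.36 = 3064.36

C = 3064.36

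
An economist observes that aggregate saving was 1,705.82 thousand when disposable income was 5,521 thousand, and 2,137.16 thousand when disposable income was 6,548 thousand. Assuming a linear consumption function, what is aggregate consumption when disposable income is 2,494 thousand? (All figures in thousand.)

MPS = ΔS/ΔY = (2137.16 − 1705.82)/(6548 − 5521) = 431.34/1027 = 0.42
MPC = 1 − MPS = 0.58
Autonomous saving = 1705.82 − 0.42(5521) = -613, so a = 613
C = 613 + 0.58(2494) = 613 + 1446.52 = 2059.52

C = 2059.52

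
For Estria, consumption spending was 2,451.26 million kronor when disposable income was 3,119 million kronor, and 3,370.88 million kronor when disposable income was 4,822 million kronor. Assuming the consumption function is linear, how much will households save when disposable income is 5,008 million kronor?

S = 1536.68

MPC = (3370.88 − 2451.26)/(4822 − 3119) = 919.62/1703 = 0.54
a = 2451.26 − 0.54(3119) = 2451.26 − 1684.26 = 767
C = 767 + 0.54(5008) = 3471.32
S = 5008 − 3471.32 = 1536.68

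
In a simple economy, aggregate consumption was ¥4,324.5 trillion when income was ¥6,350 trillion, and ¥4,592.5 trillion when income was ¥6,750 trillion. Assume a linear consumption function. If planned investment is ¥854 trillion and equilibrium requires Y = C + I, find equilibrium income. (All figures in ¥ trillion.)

MPC = (4592.5 − 4324.5)/(6750 − 6350) = 268/400 = 0.67
a = 4324.5 − 0.67(6350) = 70
Equilibrium: Y = 70 + 0.67Y + 854
0.33Y = 924, so Y = 924/0.33 = 2800

Y = 2800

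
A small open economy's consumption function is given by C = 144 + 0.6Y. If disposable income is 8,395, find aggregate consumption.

C = 144 + 0.6(8395) = 144 + 5037 = 5181

C = 5181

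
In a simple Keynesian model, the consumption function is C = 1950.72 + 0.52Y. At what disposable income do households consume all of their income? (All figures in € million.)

At break-even, C = Y: 1950.72 + 0.52Y = Y
0.48Y = 1950.72, so Y = 1950.72/0.48 = 4064

Y = 4064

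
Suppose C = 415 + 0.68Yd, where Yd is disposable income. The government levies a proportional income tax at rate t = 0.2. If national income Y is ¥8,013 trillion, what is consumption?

Yd = (1 − 0.2)(8013) = 0.8(8013) = 6410.4
C = 415 + 0.68(6410.4) = 415 + 4359.072 = 4774.072

C = 4774.072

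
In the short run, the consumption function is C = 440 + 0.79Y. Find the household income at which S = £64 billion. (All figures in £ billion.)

S = Y − C = -440 + 0.21Y
-440 + 0.21Y = 64, so 0.21Y = 504 and Y = 2400

Y = 2400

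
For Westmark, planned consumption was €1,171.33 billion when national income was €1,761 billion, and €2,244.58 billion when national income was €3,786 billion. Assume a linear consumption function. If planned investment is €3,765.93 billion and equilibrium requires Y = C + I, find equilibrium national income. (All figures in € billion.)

MPC = (2244.58 − 1171.33)/(3786 − 1761) = 1073.25/2025 = 0.53
a = 1171.33 − 0.53(1761) = 238
Equilibrium: Y = 238 + 0.53Y + 3765.93
0.47Y = 4003.93, so Y = 4003.93/0.47 = 8519

Y = 8519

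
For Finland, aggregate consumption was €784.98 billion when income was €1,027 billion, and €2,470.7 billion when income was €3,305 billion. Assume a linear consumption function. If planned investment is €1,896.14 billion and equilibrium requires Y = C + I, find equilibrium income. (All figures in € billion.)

MPC = (2470.7 − 784.98)/(3305 − 1027) = 1685.72/2278 = 0.74
a = 784.98 − 0.74(1027) = 25
Equilibrium: Y = 25 + 0.74Y + 1896.14
0.26Y = 1921.14, so Y = 1921.14/0.26 = 7389

Y = 7389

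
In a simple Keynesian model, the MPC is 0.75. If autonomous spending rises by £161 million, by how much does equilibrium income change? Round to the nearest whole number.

ΔY ≈ 644

The multiplier is 1/(1 − MPC) = 1/0.25.
ΔY = 161/0.25 = 644.00 ≈ 644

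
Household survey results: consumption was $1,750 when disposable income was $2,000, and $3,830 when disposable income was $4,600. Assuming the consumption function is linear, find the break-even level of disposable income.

Y = 750

MPC = (3830 − 1750)/(4600 − 2000) = 2080/2600 = 0.8
a = 1750 − 0.8(2000) = 1750 − 1600 = 150
Break-even: Y = a/(1−MPC) = 150/0.2 = 750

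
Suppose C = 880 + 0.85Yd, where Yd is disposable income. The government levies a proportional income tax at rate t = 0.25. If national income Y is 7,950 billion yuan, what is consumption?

C = 5948.125

Yd = (1 − 0.25)(7950) = 0.75(7950) = 5962.5
C = 880 + 0.85(5962.5) = 880 + 5068.125 = 5948.125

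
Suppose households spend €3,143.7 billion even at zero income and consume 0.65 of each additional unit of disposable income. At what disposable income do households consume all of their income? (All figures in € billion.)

At break-even, C = Y: 3143.7 + 0.65Y = Y
0.35Y = 3143.7, so Y = 3143.7/0.35 = 8982

Y = 8982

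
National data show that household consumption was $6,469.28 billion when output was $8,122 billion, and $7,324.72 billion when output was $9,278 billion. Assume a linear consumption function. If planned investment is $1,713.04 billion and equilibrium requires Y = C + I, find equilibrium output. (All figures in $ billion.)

MPC = (7324.72 − 6469.28)/(9278 − 8122) = 855.44/1156 = 0.74
a = 6469.28 − 0.74(8122) = 459
Equilibrium: Y = 459 + 0.74Y + 1713.04
0.26Y = 2172.04, so Y = 2172.04/0.26 = 8354

Y = 8354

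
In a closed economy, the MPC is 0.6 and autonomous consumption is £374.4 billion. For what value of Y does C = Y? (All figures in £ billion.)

At break-even, C = Y: 374.4 + 0.6Y = Y
0.4Y = 374.4, so Y = 374.4/0.4 = 936

Y = 936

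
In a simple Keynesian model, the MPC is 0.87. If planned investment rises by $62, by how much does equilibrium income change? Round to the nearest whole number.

The multiplier is 1/(1 − MPC) = 1/0.13.
ΔY = 62/0.13 = 476.92 ≈ 477

ΔY ≈ 477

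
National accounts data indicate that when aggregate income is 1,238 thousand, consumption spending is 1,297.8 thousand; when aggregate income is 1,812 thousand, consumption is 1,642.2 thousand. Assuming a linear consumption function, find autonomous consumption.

a = 555

MPC = ΔC/ΔY = (1642.2 − 1297.8)/(1812 − 1238) = 344.4/574 = 0.6
a = C − MPC·Y = 1297.8 − 0.6(1238) = 1297.8 − 742.8 = 555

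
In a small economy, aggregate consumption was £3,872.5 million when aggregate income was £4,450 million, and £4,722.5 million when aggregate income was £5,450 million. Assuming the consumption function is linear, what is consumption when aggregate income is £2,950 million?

C = 2597.5

MPC = (4722.5 − 3872.5)/(5450 − 4450) = 850/1000 = 0.85
a = 3872.5 − 0.85(4450) = 3872.5 − 3782.5 = 90
C = 90 + 0.85(2950) = 90 + 2507.5 = 2597.5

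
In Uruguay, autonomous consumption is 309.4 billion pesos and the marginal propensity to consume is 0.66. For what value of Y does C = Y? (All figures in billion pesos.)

At break-even, C = Y: 309.4 + 0.66Y = Y
0.34Y = 309.4, so Y = 309.4/0.34 = 910

Y = 910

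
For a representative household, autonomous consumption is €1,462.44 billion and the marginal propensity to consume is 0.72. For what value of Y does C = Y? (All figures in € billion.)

Y = 5223

At break-even, C = Y: 1462.44 + 0.72Y = Y
0.28Y = 1462.44, so Y = 1462.44/0.28 = 5223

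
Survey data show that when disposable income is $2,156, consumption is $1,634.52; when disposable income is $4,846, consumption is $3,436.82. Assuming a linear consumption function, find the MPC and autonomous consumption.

MPC = ΔC/ΔY = (3436.82 − 1634.52)/(4846 − 2156) = 1802.3/2690 = 0.67
a = C − MPC·Y = 1634.52 − 0.67(2156) = 1634.52 − 1444.52 = 190

MPC = 0.67; a = 190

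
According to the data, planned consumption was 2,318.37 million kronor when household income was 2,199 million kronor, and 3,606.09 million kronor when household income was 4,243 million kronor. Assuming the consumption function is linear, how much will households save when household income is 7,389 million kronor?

S = 1800.93

MPC = (3606.09 − 2318.37)/(4243 − 2199) = 1287.72/2044 = 0.63
a = 2318.37 − 0.63(2199) = 2318.37 − 1385.37 = 933
C = 933 + 0.63(7389) = 5588.07
S = 7389 − 5588.07 = 1800.93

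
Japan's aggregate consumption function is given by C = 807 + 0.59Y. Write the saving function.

S = -807 + 0.41Y

S = Y − C = Y − (807 + 0.59Y) = -807 + (1 − 0.59)Y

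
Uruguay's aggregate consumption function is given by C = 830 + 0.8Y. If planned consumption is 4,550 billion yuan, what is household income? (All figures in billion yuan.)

Y = 4650

830 + 0.8Y = 4550
0.8Y = 3720, so Y = 3720/0.8 = 4650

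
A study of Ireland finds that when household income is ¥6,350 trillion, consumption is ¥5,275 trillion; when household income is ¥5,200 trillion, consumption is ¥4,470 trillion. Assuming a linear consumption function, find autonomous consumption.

MPC = ΔC/ΔY = (5275 − 4470)/(6350 − 5200) = 805/1150 = 0.7
a = C − MPC·Y = 4470 − 0.7(5200) = 4470 − 3640 = 830

a = 830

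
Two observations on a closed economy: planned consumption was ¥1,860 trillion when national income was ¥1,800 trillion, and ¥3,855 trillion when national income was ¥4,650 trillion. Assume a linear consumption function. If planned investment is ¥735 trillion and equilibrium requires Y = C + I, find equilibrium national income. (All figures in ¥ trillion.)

Y = 4450

MPC = (3855 − 1860)/(4650 − 1800) = 1995/2850 = 0.7
a = 1860 − 0.7(1800) = 600
Equilibrium: Y = 600 + 0.7Y + 735
0.3Y = 1335, so Y = 1335/0.3 = 4450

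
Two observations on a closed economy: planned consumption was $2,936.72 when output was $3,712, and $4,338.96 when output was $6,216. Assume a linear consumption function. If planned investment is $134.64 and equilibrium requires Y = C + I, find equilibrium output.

Y = 2256

MPC = (4338.96 − 2936.72)/(6216 − 3712) = 1402.24/2504 = 0.56
a = 2936.72 − 0.56(3712) = 858
Equilibrium: Y = 858 + 0.56Y + 134.64
0.44Y = 992.64, so Y = 992.64/0.44 = 2256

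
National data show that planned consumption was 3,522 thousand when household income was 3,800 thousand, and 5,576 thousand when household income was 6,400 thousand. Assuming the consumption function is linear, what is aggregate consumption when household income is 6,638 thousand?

MPC = (5576 − 3522)/(6400 − 3800) = 2054/2600 = 0.79
a = 3522 − 0.79(3800) = 3522 − 3002 = 520
C = 520 + 0.79(6638) = 520 + 5244.02 = 5764.02

C = 5764.02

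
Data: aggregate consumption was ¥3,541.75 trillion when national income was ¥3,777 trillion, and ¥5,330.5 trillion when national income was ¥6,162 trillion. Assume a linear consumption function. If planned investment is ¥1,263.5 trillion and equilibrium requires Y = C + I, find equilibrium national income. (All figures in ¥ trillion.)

Y = 7890

MPC = (5330.5 − 3541.75)/(6162 − 3777) = 1788.75/2385 = 0.75
a = 3541.75 − 0.75(3777) = 709
Equilibrium: Y = 709 + 0.75Y + 1263.5
0.25Y = 1972.5, so Y = 1972.5/0.25 = 7890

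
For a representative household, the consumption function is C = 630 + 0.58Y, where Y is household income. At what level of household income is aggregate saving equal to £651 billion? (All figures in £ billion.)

S = Y − C = -630 + 0.42Y
-630 + 0.42Y = 651, so 0.42Y = 1281 and Y = 3050

Y = 3050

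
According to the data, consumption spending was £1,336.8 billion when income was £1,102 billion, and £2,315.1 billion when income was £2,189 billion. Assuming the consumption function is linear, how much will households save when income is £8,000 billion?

MPC = (2315.1 − 1336.8)/(2189 − 1102) = 978.3/1087 = 0.9
a = 1336.8 − 0.9(1102) = 1336.8 − 991.8 = 345
C = 345 + 0.9(8000) = 7545
S = 8000 − 7545 = 455

S = 455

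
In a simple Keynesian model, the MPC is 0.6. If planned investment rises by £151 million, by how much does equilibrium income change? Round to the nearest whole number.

The multiplier is 1/(1 − MPC) = 1/0.4.
ΔY = 151/0.4 = 377.50 ≈ 378

ΔY ≈ 378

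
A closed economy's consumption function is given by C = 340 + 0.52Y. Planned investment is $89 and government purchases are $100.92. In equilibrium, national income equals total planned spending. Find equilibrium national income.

Y = C + I + G = 340 + 0.52Y + 89 + 100.92
Y − 0.52Y = 529.92
0.48Y = 529.92, so Y = 529.92/0.48 = 1104

Y = 1104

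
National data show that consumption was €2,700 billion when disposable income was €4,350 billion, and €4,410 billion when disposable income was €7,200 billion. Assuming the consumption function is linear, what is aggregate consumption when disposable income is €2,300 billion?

C = 1470

MPC = (4410 − 2700)/(7200 − 4350) = 1710/2850 = 0.6
a = 2700 − 0.6(4350) = 2700 − 2610 = 90
C = 90 + 0.6(2300) = 90 + 1380 = 1470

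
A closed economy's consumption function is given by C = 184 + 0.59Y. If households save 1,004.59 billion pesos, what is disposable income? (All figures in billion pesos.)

Y = 2899

S = Y − C = -184 + 0.41Y
-184 + 0.41Y = 1004.59, so 0.41Y = 1188.59 and Y = 2899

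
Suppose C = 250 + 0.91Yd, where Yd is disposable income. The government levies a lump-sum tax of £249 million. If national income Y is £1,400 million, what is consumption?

C = 1297.41

Yd = Y − T = 1400 − 249 = 1151
C = 250 + 0.91(1151) = 250 + 1047.41 = 1297.41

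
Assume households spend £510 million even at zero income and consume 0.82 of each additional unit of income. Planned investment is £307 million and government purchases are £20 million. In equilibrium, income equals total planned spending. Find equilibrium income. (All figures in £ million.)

Y = C + I + G = 510 + 0.82Y + 307 + 20
Y − 0.82Y = 837
0.18Y = 837, so Y = 837/0.18 = 4650

Y = 4650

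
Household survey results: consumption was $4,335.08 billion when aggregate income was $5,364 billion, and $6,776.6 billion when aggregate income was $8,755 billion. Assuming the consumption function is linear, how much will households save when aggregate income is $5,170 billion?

MPC = (6776.6 − 4335.08)/(8755 − 5364) = 2441.52/3391 = 0.72
a = 4335.08 − 0.72(5364) = 4335.08 − 3862.08 = 473
C = 473 + 0.72(5170) = 4195.4
S = 5170 − 4195.4 = 974.6

S = 974.6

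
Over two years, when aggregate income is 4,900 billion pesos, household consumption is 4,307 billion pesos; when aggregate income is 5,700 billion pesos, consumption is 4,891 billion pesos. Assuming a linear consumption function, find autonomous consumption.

MPC = ΔC/ΔY = (4891 − 4307)/(5700 − 4900) = 584/800 = 0.73
a = C − MPC·Y = 4307 − 0.73(4900) = 4307 − 3577 = 730

a = 730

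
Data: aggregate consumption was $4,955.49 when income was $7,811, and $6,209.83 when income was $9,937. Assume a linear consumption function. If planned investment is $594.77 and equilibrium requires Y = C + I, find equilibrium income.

MPC = (6209.83 − 4955.49)/(9937 − 7811) = 1254.34/2126 = 0.59
a = 4955.49 − 0.59(7811) = 347
Equilibrium: Y = 347 + 0.59Y + 594.77
0.41Y = 941.77, so Y = 941.77/0.41 = 2297

Y = 2297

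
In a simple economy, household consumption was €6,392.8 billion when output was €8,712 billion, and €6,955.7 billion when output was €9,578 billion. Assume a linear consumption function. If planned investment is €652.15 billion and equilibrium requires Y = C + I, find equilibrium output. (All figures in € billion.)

MPC = (6955.7 − 6392.8)/(9578 − 8712) = 562.9/866 = 0.65
a = 6392.8 − 0.65(8712) = 730
Equilibrium: Y = 730 + 0.65Y + 652.15
0.35Y = 1382.15, so Y = 1382.15/0.35 = 3949

Y = 3949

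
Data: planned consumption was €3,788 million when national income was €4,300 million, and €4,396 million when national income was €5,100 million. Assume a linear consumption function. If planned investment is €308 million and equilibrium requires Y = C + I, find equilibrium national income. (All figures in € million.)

Y = 3450

MPC = (4396 − 3788)/(5100 − 4300) = 608/800 = 0.76
a = 3788 − 0.76(4300) = 520
Equilibrium: Y = 520 + 0.76Y + 308
0.24Y = 828, so Y = 828/0.24 = 3450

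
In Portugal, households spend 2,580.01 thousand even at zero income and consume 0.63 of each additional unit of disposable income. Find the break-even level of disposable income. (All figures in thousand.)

At break-even, C = Y: 2580.01 + 0.63Y = Y
0.37Y = 2580.01, so Y = 2580.01/0.37 = 6973

Y = 6973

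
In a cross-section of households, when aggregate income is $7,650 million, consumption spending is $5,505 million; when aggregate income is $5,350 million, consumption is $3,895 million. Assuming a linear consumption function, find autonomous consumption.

MPC = ΔC/ΔY = (5505 − 3895)/(7650 − 5350) = 1610/2300 = 0.7
a = C − MPC·Y = 3895 − 0.7(5350) = 3895 − 3745 = 150

a = 150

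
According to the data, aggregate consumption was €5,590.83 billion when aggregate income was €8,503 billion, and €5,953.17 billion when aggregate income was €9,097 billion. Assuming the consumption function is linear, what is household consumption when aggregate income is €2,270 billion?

MPC = (5953.17 − 5590.83)/(9097 − 8503) = 362.34/594 = 0.61
a = 5590.83 − 0.61(8503) = 5590.83 − 5186.83 = 404
C = 404 + 0.61(2270) = 404 + 1384.7 = 1788.7

C = 1788.7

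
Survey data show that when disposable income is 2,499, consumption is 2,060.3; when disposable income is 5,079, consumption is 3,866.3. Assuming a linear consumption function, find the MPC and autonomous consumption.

MPC = 0.7; a = 311

MPC = ΔC/ΔY = (3866.3 − 2060.3)/(5079 − 2499) = 1806/2580 = 0.7
a = C − MPC·Y = 2060.3 − 0.7(2499) = 2060.3 − 1749.3 = 311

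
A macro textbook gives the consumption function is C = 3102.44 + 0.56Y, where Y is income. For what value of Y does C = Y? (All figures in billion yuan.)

Y = 7051

At break-even, C = Y: 3102.44 + 0.56Y = Y
0.44Y = 3102.44, so Y = 3102.44/0.44 = 7051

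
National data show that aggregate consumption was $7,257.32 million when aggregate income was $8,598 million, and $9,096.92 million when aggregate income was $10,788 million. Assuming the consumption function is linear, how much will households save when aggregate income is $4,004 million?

S = 605.64

MPC = (9096.92 − 7257.32)/(10788 − 8598) = 1839.6/2190 = 0.84
a = 7257.32 − 0.84(8598) = 7257.32 − 7222.32 = 35
C = 35 + 0.84(4004) = 3398.36
S = 4004 − 3398.36 = 605.64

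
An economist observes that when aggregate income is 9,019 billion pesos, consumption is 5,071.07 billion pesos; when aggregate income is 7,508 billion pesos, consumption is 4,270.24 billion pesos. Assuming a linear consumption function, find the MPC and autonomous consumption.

MPC = ΔC/ΔY = (5071.07 − 4270.24)/(9019 − 7508) = 800.83/1511 = 0.53
a = C − MPC·Y = 4270.24 − 0.53(7508) = 4270.24 − 3979.24 = 291

MPC = 0.53; a = 291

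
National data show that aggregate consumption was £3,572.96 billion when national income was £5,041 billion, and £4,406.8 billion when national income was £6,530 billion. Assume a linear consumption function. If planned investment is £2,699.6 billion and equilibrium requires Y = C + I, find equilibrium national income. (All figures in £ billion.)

Y = 7840

MPC = (4406.8 − 3572.96)/(6530 − 5041) = 833.84/1489 = 0.56
a = 3572.96 − 0.56(5041) = 750
Equilibrium: Y = 750 + 0.56Y + 2699.6
0.44Y = 3449.6, so Y = 3449.6/0.44 = 7840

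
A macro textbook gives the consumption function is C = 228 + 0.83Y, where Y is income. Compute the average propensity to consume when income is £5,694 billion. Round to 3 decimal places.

APC = 0.870

C = 228 + 0.83(5694) = 4954.02
APC = C/Y = 4954.02/5694 = 0.870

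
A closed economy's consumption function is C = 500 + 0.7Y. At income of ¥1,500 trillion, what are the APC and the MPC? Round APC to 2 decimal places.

APC = 1.03; MPC = 0.7

MPC = 0.7 (the slope of the consumption function)
C = 500 + 0.7(1500) = 1550, so APC = 1550/1500 = 1.03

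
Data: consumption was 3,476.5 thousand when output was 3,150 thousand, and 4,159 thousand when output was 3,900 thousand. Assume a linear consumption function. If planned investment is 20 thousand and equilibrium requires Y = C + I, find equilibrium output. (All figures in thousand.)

Y = 7000

MPC = (4159 − 3476.5)/(3900 − 3150) = 682.5/750 = 0.91
a = 3476.5 − 0.91(3150) = 610
Equilibrium: Y = 610 + 0.91Y + 20
0.09Y = 630, so Y = 630/0.09 = 7000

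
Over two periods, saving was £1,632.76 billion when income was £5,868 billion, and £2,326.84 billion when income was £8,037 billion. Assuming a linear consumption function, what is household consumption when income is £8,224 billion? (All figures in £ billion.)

C = 5837.32

MPS = ΔS/ΔY = (2326.84 − 1632.76)/(8037 − 5868) = 694.08/2169 = 0.32
MPC = 1 − MPS = 0.68
Autonomous saving = 1632.76 − 0.32(5868) = -245, so a = 245
C = 245 + 0.68(8224) = 245 + 5592.32 = 5837.32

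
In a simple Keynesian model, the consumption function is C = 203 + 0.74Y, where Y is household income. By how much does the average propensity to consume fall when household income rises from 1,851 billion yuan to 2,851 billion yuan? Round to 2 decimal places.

ΔAPC = 0.04

At Y = 1851: C = 203 + 0.74(1851) = 1572.74, APC = 1572.74/1851 = 0.850
At Y = 2851: C = 2312.74, APC = 2312.74/2851 = 0.811
Fall in APC = 0.850 − 0.811 = 0.039 ≈ 0.04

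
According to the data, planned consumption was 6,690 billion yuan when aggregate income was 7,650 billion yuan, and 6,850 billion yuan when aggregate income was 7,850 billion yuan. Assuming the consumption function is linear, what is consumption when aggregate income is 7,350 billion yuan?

MPC = (6850 − 6690)/(7850 − 7650) = 160/200 = 0.8
a = 6690 − 0.8(7650) = 6690 − 6120 = 570
C = 570 + 0.8(7350) = 570 + 5880 = 6450

C = 6450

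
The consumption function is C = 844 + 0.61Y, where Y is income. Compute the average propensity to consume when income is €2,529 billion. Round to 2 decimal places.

APC = 0.94

C = 844 + 0.61(2529) = 2386.69
APC = C/Y = 2386.69/2529 = 0.94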